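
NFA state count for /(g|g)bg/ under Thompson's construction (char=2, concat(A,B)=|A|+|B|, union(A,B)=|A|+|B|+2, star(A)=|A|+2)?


Syntax tree has 4 char leaf(s), 1 union(s), 0 star(s)
chars contribute 4×2 = 8; each union adds +2; each star adds +2
Total: 8 + 2 + 0 = 10 states


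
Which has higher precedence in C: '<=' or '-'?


'-' is additive (level 9); '<=' is relational (level 7)
Higher level binds tighter
'-' has higher precedence than '<='


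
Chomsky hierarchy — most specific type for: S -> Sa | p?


Left-linear: every RHS is a terminal or one nonterminal followed by a terminal
Classification: Type 3 (Regular)


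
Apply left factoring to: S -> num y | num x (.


Common prefix: 'num'
Factored: S -> num S', S' -> y | x (


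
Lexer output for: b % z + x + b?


Scan left to right, longest-match per lexeme
Tokens: ID(b), OP(%), ID(z), OP(+), ID(x), OP(+), ID(b)


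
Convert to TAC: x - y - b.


Break into single-operator statements:
t1 = x - y
t2 = t1 - b


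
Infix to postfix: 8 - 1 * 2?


* has higher precedence, evaluate 1*2 first
Postfix: 8 1 2 * -


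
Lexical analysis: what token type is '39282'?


Pattern: digits only
Type: INTEGER_LITERAL


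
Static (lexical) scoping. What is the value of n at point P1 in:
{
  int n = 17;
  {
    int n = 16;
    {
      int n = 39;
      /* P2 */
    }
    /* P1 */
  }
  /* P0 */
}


n declared in the same block as P1
n = 16


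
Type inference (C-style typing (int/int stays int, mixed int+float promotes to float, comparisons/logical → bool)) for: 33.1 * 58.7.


Operand types: float * float
Rule: mixed int/float promotes to float; int/int stays int
Result type: float


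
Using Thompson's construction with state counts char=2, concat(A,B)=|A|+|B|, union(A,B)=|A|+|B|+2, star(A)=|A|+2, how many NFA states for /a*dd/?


Syntax tree has 3 char leaf(s), 0 union(s), 1 star(s)
chars contribute 3×2 = 6; each union adds +2; each star adds +2
Total: 6 + 0 + 2 = 8 states


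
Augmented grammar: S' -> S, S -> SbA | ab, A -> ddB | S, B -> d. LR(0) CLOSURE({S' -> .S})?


Start: S' -> .S
For each item with dot before a nonterminal B, add B -> .γ for every B-production
Closure: [S' -> .S, S -> .SbA, S -> .ab]


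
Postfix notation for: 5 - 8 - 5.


Left to right (same or higher precedence on left)
Postfix: 5 8 - 5 -


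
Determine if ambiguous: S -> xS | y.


right-linear, alternatives start with distinct terminals 'x' vs 'y': unique leftmost derivation
Unambiguous


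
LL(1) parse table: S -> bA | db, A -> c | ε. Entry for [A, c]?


For [A, c]: 'c' ∈ FIRST(c)
Entry: A -> c


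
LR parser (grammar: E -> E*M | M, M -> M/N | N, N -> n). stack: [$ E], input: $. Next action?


start symbol E on stack, input exhausted
Action: accept


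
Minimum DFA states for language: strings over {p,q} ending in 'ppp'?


Track the longest suffix of input matching a prefix of 'ppp': 4 classes (prefixes of length 0..3)
Minimal DFA: 4 states


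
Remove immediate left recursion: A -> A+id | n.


Left-recursive alternatives: A+id; non-recursive: n
Introduce A': A -> nA', A' -> +idA' | ε


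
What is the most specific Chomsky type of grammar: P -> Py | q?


Left-linear: every RHS is a terminal or one nonterminal followed by a terminal
Classification: Type 3 (Regular)


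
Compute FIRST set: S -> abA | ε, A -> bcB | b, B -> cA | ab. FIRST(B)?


Per alternative of B: FIRST(cA) = {c}; FIRST(ab) = {a}
FIRST(B) = {a, c}


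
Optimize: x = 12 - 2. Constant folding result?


12 - 2 = 10 at compile time
Optimized: x = 10


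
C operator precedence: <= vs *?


'*' is multiplicative (level 10); '<=' is relational (level 7)
Higher level binds tighter
'*' has higher precedence than '<='


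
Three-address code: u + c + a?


Break into single-operator statements:
t1 = u + c
t2 = t1 + a


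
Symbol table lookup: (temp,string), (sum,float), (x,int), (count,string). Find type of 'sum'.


Lookup 'sum' → type float


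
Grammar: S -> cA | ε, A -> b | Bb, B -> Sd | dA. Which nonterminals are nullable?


A nonterminal is nullable iff some alternative derives ε (directly, or every symbol in it is nullable)
Nullable: {S}


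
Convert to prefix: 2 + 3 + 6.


left-to-right (same/higher precedence on left): tree is (+ (+ 2 3) 6)
Prefix: + + 2 3 6


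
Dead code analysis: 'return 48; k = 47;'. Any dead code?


statement follows a return and is unreachable
Dead: 'k = 47'


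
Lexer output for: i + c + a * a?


Scan left to right, longest-match per lexeme
Tokens: ID(i), OP(+), ID(c), OP(+), ID(a), OP(*), ID(a)


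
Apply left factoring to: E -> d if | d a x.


Common prefix: 'd'
Factored: E -> d E', E' -> if | a x


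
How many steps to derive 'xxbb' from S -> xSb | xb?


Derivation: S => xSb => xxbb
Steps: 2


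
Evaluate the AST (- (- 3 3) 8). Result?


Evaluate inner: (- 3 3) = 0
Evaluate root: (- 0 8) = -8
Result: -8


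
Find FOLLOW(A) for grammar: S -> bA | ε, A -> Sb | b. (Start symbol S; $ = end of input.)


$ ∈ FOLLOW(S). For each A -> αBβ: add FIRST(β)\{ε} to FOLLOW(B); if β nullable, add FOLLOW(A).
FOLLOW(A) = {$, b}


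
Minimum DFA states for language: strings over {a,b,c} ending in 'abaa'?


Track the longest suffix of input matching a prefix of 'abaa': 5 classes (prefixes of length 0..4)
Minimal DFA: 5 states


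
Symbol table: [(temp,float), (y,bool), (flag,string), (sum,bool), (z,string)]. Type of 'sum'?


Lookup 'sum' → type bool


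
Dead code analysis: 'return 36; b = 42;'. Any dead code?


statement follows a return and is unreachable
Dead: 'b = 42'


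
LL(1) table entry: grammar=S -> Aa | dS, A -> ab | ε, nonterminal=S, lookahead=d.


For [S, d]: 'd' ∈ FIRST(dS)
Entry: S -> dS


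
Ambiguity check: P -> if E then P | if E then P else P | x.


dangling else: 'if E then if E then x else x' parses two ways
Ambiguous


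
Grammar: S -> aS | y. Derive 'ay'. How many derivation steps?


Derivation: S => aS => ay
Steps: 2


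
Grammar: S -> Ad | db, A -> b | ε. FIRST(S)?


Per alternative of S: FIRST(Ad) = {b, d}; FIRST(db) = {d}
FIRST(S) = {b, d}


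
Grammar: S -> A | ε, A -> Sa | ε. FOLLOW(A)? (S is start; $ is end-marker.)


$ ∈ FOLLOW(S). For each A -> αBβ: add FIRST(β)\{ε} to FOLLOW(B); if β nullable, add FOLLOW(A).
FOLLOW(A) = {$, a}


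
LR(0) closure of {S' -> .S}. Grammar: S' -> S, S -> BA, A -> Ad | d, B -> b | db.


Start: S' -> .S
For each item with dot before a nonterminal B, add B -> .γ for every B-production
Closure: [S' -> .S, S -> .BA, B -> .b, B -> .db]


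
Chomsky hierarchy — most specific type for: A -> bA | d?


Right-linear: every RHS is a terminal or a terminal followed by one nonterminal
Classification: Type 3 (Regular)


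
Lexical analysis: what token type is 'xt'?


Pattern: letter/underscore followed by alphanumerics, not a keyword
Type: IDENTIFIER


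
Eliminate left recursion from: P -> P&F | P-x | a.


Left-recursive alternatives: P&F, P-x; non-recursive: a
Introduce P': P -> aP', P' -> &FP' | -xP' | ε


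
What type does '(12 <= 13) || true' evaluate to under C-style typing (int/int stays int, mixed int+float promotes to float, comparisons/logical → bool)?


Operand types: bool || bool
Rule: logical operators take bool operands and yield bool
Result type: bool


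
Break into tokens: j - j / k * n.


Scan left to right, longest-match per lexeme
Tokens: ID(j), OP(-), ID(j), OP(/), ID(k), OP(*), ID(n)


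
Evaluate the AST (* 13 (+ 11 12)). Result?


Evaluate inner: (+ 11 12) = 23
Evaluate root: (* 13 23) = 299
Result: 299


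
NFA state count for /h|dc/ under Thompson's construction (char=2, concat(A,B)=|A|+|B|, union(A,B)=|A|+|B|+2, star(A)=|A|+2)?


Syntax tree has 3 char leaf(s), 1 union(s), 0 star(s)
chars contribute 3×2 = 6; each union adds +2; each star adds +2
Total: 6 + 2 + 0 = 8 states


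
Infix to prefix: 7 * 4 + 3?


left-to-right (same/higher precedence on left): tree is (+ (* 7 4) 3)
Prefix: + * 7 4 3


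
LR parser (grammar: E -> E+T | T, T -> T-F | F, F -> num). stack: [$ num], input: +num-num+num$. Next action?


'num' on top is the handle for F -> num
Action: reduce (F -> num)


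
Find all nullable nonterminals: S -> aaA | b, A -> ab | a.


A nonterminal is nullable iff some alternative derives ε (directly, or every symbol in it is nullable)
Nullable: {}


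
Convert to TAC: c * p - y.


Break into single-operator statements:
t1 = c * p
t2 = t1 - y


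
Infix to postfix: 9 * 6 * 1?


Left to right (same or higher precedence on left)
Postfix: 9 6 * 1 *


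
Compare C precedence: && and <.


'<' is relational (level 7); '&&' is logical AND (level 2)
Higher level binds tighter
'<' has higher precedence than '&&'


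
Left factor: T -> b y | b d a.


Common prefix: 'b'
Factored: T -> b T', T' -> y | d a


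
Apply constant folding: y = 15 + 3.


15 + 3 = 18 at compile time
Optimized: y = 18


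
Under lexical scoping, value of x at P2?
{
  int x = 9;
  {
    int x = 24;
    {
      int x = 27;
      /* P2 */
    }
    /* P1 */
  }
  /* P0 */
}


x declared in the same block as P2
x = 27


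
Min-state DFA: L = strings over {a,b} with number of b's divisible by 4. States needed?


Track (count of b) mod 4: states 0..3, accept at 0
Minimal DFA: 4 states


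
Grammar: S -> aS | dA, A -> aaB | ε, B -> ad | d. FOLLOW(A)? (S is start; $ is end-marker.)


$ ∈ FOLLOW(S). For each A -> αBβ: add FIRST(β)\{ε} to FOLLOW(B); if β nullable, add FOLLOW(A).
FOLLOW(A) = {$}


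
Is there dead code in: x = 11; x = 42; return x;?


first assignment to x is overwritten before any read
Dead: 'x = 11'


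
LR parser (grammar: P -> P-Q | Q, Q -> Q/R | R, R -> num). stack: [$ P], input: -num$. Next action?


shift '-' to continue P -> P-Q
Action: shift


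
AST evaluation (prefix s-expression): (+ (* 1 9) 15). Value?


Evaluate inner: (* 1 9) = 9
Evaluate root: (+ 9 15) = 24
Result: 24


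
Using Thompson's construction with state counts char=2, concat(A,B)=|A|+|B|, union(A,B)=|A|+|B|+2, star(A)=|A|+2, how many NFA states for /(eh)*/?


Syntax tree has 2 char leaf(s), 0 union(s), 1 star(s)
chars contribute 2×2 = 4; each union adds +2; each star adds +2
Total: 4 + 0 + 2 = 6 states


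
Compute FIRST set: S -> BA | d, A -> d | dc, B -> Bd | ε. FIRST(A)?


Per alternative of A: FIRST(d) = {d}; FIRST(dc) = {d}
FIRST(A) = {d}


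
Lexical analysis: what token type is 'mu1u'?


Pattern: letter/underscore followed by alphanumerics, not a keyword
Type: IDENTIFIER


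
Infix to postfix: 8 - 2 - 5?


Left to right (same or higher precedence on left)
Postfix: 8 2 - 5 -


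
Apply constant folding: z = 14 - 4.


14 - 4 = 10 at compile time
Optimized: z = 10


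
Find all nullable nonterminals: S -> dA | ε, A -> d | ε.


A nonterminal is nullable iff some alternative derives ε (directly, or every symbol in it is nullable)
Nullable: {A, S}


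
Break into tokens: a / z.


Scan left to right, longest-match per lexeme
Tokens: ID(a), OP(/), ID(z)


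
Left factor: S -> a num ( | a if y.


Common prefix: 'a'
Factored: S -> a S', S' -> num ( | if y


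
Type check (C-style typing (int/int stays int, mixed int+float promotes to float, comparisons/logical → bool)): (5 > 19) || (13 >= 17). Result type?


Operand types: bool || bool
Rule: logical operators take bool operands and yield bool
Result type: bool


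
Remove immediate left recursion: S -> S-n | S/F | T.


Left-recursive alternatives: S-n, S/F; non-recursive: T
Introduce S': S -> TS', S' -> -nS' | /FS' | ε


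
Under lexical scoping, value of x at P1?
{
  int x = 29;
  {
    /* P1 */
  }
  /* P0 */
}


P1's block does not declare x; resolves to the enclosing declaration at depth 0
x = 29


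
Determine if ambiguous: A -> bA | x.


right-linear, alternatives start with distinct terminals 'b' vs 'x': unique leftmost derivation
Unambiguous


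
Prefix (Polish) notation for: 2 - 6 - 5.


left-to-right (same/higher precedence on left): tree is (- (- 2 6) 5)
Prefix: - - 2 6 5


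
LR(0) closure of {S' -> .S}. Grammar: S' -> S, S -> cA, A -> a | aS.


Start: S' -> .S
For each item with dot before a nonterminal B, add B -> .γ for every B-production
Closure: [S' -> .S, S -> .cA]


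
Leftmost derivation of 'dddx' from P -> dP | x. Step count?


Derivation: P => dP => ddP => dddP => dddx
Steps: 4


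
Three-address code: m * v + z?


Break into single-operator statements:
t1 = m * v
t2 = t1 + z


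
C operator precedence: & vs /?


'/' is multiplicative (level 10); '&' is bitwise AND (level 5)
Higher level binds tighter
'/' has higher precedence than '&'


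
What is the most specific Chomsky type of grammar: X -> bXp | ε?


Single nonterminal LHS, but b^n p^n is not regular
Classification: Type 2 (Context-Free)


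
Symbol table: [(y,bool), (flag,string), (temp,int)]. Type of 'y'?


Lookup 'y' → type bool


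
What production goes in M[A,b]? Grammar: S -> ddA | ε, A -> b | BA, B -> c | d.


For [A, b]: 'b' ∈ FIRST(b)
Entry: A -> b


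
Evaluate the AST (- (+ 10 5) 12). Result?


Evaluate inner: (+ 10 5) = 15
Evaluate root: (- 15 12) = 3
Result: 3


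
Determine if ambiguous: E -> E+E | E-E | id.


'id+id-id' has two parse trees (no precedence encoded between + and -)
Ambiguous


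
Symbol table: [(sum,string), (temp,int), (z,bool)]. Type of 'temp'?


Lookup 'temp' → type int


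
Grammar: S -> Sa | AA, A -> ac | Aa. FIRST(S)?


Per alternative of S: FIRST(Sa) = {a}; FIRST(AA) = {a}
FIRST(S) = {a}


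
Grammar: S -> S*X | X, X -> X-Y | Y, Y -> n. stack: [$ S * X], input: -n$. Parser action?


'-' can extend X; shift to build X -> X-Y
Action: shift


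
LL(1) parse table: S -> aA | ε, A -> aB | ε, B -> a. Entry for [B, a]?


For [B, a]: 'a' ∈ FIRST(a)
Entry: B -> a


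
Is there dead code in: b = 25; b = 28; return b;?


first assignment to b is overwritten before any read
Dead: 'b = 25'


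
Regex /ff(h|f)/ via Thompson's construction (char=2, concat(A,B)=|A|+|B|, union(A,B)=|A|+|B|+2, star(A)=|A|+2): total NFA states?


Syntax tree has 4 char leaf(s), 1 union(s), 0 star(s)
chars contribute 4×2 = 8; each union adds +2; each star adds +2
Total: 8 + 2 + 0 = 10 states


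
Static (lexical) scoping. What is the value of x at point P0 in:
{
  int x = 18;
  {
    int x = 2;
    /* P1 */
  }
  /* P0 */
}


x declared in the same block as P0
x = 18


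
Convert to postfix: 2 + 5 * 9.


* has higher precedence, evaluate 5*9 first
Postfix: 2 5 9 * +


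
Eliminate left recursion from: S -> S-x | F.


Left-recursive alternatives: S-x; non-recursive: F
Introduce S': S -> FS', S' -> -xS' | ε


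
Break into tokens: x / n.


Scan left to right, longest-match per lexeme
Tokens: ID(x), OP(/), ID(n)


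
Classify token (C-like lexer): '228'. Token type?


Pattern: digits only
Type: INTEGER_LITERAL


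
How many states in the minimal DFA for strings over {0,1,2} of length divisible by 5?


Track length mod 5: states 0..4, accept at 0
Minimal DFA: 5 states


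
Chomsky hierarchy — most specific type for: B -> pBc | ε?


Single nonterminal LHS, but p^n c^n is not regular
Classification: Type 2 (Context-Free)


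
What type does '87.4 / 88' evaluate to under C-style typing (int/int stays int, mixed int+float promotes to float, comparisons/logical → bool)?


Operand types: float / int
Rule: mixed int/float promotes to float; int/int stays int
Result type: float


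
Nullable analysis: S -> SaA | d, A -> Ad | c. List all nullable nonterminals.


A nonterminal is nullable iff some alternative derives ε (directly, or every symbol in it is nullable)
Nullable: {}


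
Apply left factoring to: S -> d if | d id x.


Common prefix: 'd'
Factored: S -> d S', S' -> if | id x


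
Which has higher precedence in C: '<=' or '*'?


'*' is multiplicative (level 10); '<=' is relational (level 7)
Higher level binds tighter
'*' has higher precedence than '<='


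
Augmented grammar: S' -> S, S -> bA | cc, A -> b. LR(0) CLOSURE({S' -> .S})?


Start: S' -> .S
For each item with dot before a nonterminal B, add B -> .γ for every B-production
Closure: [S' -> .S, S -> .bA, S -> .cc]


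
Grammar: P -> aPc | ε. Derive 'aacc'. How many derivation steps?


Derivation: P => aPc => aaPcc => aacc
Steps: 3


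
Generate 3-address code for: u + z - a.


Break into single-operator statements:
t1 = u + z
t2 = t1 - a


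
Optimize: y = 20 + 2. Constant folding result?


20 + 2 = 22 at compile time
Optimized: y = 22


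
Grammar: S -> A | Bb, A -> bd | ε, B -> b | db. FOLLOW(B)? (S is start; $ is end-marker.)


$ ∈ FOLLOW(S). For each A -> αBβ: add FIRST(β)\{ε} to FOLLOW(B); if β nullable, add FOLLOW(A).
FOLLOW(B) = {b}


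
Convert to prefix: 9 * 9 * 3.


left-to-right (same/higher precedence on left): tree is (* (* 9 9) 3)
Prefix: * * 9 9 3


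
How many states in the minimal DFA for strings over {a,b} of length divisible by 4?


Track length mod 4: states 0..3, accept at 0
Minimal DFA: 4 states


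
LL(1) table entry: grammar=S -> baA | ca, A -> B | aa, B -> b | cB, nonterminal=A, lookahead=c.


For [A, c]: 'c' ∈ FIRST(B)
Entry: A -> B


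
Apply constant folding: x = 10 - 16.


10 - 16 = -6 at compile time
Optimized: x = -6


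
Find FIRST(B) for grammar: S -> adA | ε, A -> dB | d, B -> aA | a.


Per alternative of B: FIRST(aA) = {a}; FIRST(a) = {a}
FIRST(B) = {a}


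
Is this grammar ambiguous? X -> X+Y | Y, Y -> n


precedence layered via separate nonterminal Y: deterministic
Unambiguous


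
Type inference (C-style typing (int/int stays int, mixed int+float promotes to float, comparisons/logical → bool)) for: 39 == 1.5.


Operand types: int == float
Rule: comparison yields bool
Result type: bool


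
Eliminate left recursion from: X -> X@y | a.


Left-recursive alternatives: X@y; non-recursive: a
Introduce X': X -> aX', X' -> @yX' | ε


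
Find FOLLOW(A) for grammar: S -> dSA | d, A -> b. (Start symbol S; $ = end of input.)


$ ∈ FOLLOW(S). For each A -> αBβ: add FIRST(β)\{ε} to FOLLOW(B); if β nullable, add FOLLOW(A).
FOLLOW(A) = {$, b}


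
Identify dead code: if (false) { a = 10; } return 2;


condition is constant false, so the whole block is unreachable
Dead: 'if (false) { a = 10; }'


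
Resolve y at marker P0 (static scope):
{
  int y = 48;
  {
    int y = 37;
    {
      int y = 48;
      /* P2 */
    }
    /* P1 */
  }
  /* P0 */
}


y declared in the same block as P0
y = 48


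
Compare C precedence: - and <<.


'-' is additive (level 9); '<<' is shift (level 8)
Higher level binds tighter
'-' has higher precedence than '<<'


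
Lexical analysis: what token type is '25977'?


Pattern: digits only
Type: INTEGER_LITERAL


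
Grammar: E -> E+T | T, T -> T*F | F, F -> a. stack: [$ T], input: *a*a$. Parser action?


shift '*' to continue T -> T*F
Action: shift


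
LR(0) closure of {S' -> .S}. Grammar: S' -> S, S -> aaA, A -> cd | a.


Start: S' -> .S
For each item with dot before a nonterminal B, add B -> .γ for every B-production
Closure: [S' -> .S, S -> .aaA]


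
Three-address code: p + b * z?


Break into single-operator statements:
t1 = b * z
t2 = p + t1


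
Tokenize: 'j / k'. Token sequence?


Scan left to right, longest-match per lexeme
Tokens: ID(j), OP(/), ID(k)


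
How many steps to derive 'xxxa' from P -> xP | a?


Derivation: P => xP => xxP => xxxP => xxxa
Steps: 4


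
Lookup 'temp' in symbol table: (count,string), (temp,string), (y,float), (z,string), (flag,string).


Lookup 'temp' → type string


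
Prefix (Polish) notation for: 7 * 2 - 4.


left-to-right (same/higher precedence on left): tree is (- (* 7 2) 4)
Prefix: - * 7 2 4


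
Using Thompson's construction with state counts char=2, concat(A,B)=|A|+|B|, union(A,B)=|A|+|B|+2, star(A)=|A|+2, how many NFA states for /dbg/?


Syntax tree has 3 char leaf(s), 0 union(s), 0 star(s)
chars contribute 3×2 = 6; each union adds +2; each star adds +2
Total: 6 + 0 + 0 = 6 states


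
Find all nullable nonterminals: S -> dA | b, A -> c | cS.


A nonterminal is nullable iff some alternative derives ε (directly, or every symbol in it is nullable)
Nullable: {}


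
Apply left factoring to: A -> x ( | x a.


Common prefix: 'x'
Factored: A -> x A', A' -> ( | a


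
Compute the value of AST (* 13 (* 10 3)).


Evaluate inner: (* 10 3) = 30
Evaluate root: (* 13 30) = 390
Result: 390


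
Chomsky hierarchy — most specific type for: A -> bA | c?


Right-linear: every RHS is a terminal or a terminal followed by one nonterminal
Classification: Type 3 (Regular)


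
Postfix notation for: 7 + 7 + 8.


Left to right (same or higher precedence on left)
Postfix: 7 7 + 8 +


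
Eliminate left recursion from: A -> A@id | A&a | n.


Left-recursive alternatives: A@id, A&a; non-recursive: n
Introduce A': A -> nA', A' -> @idA' | &aA' | ε


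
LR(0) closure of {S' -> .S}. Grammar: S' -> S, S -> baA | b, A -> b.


Start: S' -> .S
For each item with dot before a nonterminal B, add B -> .γ for every B-production
Closure: [S' -> .S, S -> .baA, S -> .b]


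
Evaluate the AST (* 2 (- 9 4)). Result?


Evaluate inner: (- 9 4) = 5
Evaluate root: (* 2 5) = 10
Result: 10


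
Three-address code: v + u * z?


Break into single-operator statements:
t1 = u * z
t2 = v + t1


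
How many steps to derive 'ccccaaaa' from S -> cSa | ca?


Derivation: S => cSa => ccSaa => cccSaaa => ccccaaaa
Steps: 4


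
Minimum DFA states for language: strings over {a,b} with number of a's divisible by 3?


Track (count of a) mod 3: states 0..2, accept at 0
Minimal DFA: 3 states


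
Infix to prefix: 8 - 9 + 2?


left-to-right (same/higher precedence on left): tree is (+ (- 8 9) 2)
Prefix: + - 8 9 2


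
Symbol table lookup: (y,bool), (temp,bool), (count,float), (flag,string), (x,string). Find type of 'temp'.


Lookup 'temp' → type bool


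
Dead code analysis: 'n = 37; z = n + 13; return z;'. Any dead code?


n is read by z's definition; z is returned
No dead code


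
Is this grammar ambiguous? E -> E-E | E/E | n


'n-n/n' has two parse trees (no precedence encoded between - and /)
Ambiguous


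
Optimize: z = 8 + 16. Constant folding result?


8 + 16 = 24 at compile time
Optimized: z = 24


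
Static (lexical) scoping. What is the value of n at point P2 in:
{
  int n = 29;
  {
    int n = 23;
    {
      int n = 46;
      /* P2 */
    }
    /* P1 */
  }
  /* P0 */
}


n declared in the same block as P2
n = 46


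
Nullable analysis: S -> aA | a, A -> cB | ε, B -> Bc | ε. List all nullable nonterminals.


A nonterminal is nullable iff some alternative derives ε (directly, or every symbol in it is nullable)
Nullable: {A, B}


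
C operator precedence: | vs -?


'-' is additive (level 9); '|' is bitwise OR (level 3)
Higher level binds tighter
'-' has higher precedence than '|'


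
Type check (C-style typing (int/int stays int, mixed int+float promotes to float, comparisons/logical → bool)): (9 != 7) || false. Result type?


Operand types: bool || bool
Rule: logical operators take bool operands and yield bool
Result type: bool


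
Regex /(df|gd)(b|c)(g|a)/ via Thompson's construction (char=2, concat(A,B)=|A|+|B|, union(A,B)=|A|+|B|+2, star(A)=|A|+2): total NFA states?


Syntax tree has 8 char leaf(s), 3 union(s), 0 star(s)
chars contribute 8×2 = 16; each union adds +2; each star adds +2
Total: 16 + 6 + 0 = 22 states


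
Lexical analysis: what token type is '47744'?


Pattern: digits only
Type: INTEGER_LITERAL


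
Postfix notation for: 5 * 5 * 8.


Left to right (same or higher precedence on left)
Postfix: 5 5 * 8 *


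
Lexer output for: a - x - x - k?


Scan left to right, longest-match per lexeme
Tokens: ID(a), OP(-), ID(x), OP(-), ID(x), OP(-), ID(k)


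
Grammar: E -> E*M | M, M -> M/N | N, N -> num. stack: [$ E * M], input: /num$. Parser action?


'/' can extend M; shift to build M -> M/N
Action: shift


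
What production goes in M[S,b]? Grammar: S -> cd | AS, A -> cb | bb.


For [S, b]: 'b' ∈ FIRST(AS)
Entry: S -> AS


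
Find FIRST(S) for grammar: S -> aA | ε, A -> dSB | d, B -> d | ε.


Per alternative of S: FIRST(aA) = {a}; FIRST(ε) = {ε}
FIRST(S) = {a, ε}


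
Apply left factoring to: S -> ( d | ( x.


Common prefix: '('
Factored: S -> ( S', S' -> d | x


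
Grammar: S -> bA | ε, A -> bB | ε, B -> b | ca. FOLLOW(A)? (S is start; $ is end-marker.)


$ ∈ FOLLOW(S). For each A -> αBβ: add FIRST(β)\{ε} to FOLLOW(B); if β nullable, add FOLLOW(A).
FOLLOW(A) = {$}


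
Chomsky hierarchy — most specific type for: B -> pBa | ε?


Single nonterminal LHS, but p^n a^n is not regular
Classification: Type 2 (Context-Free)


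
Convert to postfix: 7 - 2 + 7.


Left to right (same or higher precedence on left)
Postfix: 7 2 - 7 +


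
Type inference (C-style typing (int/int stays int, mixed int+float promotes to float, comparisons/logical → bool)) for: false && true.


Operand types: bool && bool
Rule: logical operators take bool operands and yield bool
Result type: bool


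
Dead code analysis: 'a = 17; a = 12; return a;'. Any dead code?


first assignment to a is overwritten before any read
Dead: 'a = 17'


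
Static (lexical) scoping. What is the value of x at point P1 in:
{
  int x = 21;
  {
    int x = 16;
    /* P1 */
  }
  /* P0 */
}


x declared in the same block as P1
x = 16


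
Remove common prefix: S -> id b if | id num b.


Common prefix: 'id'
Factored: S -> id S', S' -> b if | num b


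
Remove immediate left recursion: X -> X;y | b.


Left-recursive alternatives: X;y; non-recursive: b
Introduce X': X -> bX', X' -> ;yX' | ε


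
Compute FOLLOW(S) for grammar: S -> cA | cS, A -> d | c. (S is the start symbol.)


$ ∈ FOLLOW(S). For each A -> αBβ: add FIRST(β)\{ε} to FOLLOW(B); if β nullable, add FOLLOW(A).
FOLLOW(S) = {$}


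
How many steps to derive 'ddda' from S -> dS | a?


Derivation: S => dS => ddS => dddS => ddda
Steps: 4


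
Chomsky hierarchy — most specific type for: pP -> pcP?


LHS has context (more than one symbol) and |LHS| ≤ |RHS|
Classification: Type 1 (Context-Sensitive)


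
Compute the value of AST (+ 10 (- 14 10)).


Evaluate inner: (- 14 10) = 4
Evaluate root: (+ 10 4) = 14
Result: 14


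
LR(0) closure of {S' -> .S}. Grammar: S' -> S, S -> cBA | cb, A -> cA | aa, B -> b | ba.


Start: S' -> .S
For each item with dot before a nonterminal B, add B -> .γ for every B-production
Closure: [S' -> .S, S -> .cBA, S -> .cb]


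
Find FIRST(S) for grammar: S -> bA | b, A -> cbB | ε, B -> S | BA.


Per alternative of S: FIRST(bA) = {b}; FIRST(b) = {b}
FIRST(S) = {b}


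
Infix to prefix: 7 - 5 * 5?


'*' binds tighter: tree is (- 7 (* 5 5))
Prefix: - 7 * 5 5


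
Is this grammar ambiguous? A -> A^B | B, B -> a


precedence layered via separate nonterminal B: deterministic
Unambiguous


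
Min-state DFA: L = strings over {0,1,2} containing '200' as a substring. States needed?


KMP-style automaton: 3 progress states + 1 absorbing accept = 4
Minimal DFA: 4 states


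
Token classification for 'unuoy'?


Pattern: letter/underscore followed by alphanumerics, not a keyword
Type: IDENTIFIER


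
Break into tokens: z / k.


Scan left to right, longest-match per lexeme
Tokens: ID(z), OP(/), ID(k)


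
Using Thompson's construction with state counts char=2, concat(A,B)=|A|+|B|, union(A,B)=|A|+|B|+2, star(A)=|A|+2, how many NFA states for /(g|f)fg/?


Syntax tree has 4 char leaf(s), 1 union(s), 0 star(s)
chars contribute 4×2 = 8; each union adds +2; each star adds +2
Total: 8 + 2 + 0 = 10 states


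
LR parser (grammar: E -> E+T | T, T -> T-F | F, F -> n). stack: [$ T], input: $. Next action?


lookahead ∉ {-} so T won't extend; reduce E -> T
Action: reduce (E -> T)


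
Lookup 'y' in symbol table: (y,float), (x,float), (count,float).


Lookup 'y' → type float


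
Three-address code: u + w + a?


Break into single-operator statements:
t1 = u + w
t2 = t1 + a


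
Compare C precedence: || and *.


'*' is multiplicative (level 10); '||' is logical OR (level 1)
Higher level binds tighter
'*' has higher precedence than '||'


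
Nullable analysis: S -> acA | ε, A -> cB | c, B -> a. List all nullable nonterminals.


A nonterminal is nullable iff some alternative derives ε (directly, or every symbol in it is nullable)
Nullable: {S}


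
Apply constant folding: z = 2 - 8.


2 - 8 = -6 at compile time
Optimized: z = -6


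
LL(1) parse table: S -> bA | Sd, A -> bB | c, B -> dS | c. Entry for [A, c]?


For [A, c]: 'c' ∈ FIRST(c)
Entry: A -> c


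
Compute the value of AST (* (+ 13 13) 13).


Evaluate inner: (+ 13 13) = 26
Evaluate root: (* 26 13) = 338
Result: 338


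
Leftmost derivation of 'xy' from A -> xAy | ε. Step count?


Derivation: A => xAy => xy
Steps: 2


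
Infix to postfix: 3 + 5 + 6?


Left to right (same or higher precedence on left)
Postfix: 3 5 + 6 +


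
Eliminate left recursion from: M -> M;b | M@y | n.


Left-recursive alternatives: M;b, M@y; non-recursive: n
Introduce M': M -> nM', M' -> ;bM' | @yM' | ε


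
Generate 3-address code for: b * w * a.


Break into single-operator statements:
t1 = b * w
t2 = t1 * a


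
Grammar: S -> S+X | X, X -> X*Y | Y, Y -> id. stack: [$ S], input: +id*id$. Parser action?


shift '+' to continue S -> S+X
Action: shift


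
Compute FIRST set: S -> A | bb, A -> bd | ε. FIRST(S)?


Per alternative of S: FIRST(A) = {b, ε}; FIRST(bb) = {b}
FIRST(S) = {b, ε}


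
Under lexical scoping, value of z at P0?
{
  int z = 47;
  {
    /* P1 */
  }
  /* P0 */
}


z declared in the same block as P0
z = 47


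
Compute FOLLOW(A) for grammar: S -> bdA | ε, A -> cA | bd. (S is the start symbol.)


$ ∈ FOLLOW(S). For each A -> αBβ: add FIRST(β)\{ε} to FOLLOW(B); if β nullable, add FOLLOW(A).
FOLLOW(A) = {$}


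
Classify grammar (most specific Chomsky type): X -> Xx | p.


Left-linear: every RHS is a terminal or one nonterminal followed by a terminal
Classification: Type 3 (Regular)


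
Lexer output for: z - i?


Scan left to right, longest-match per lexeme
Tokens: ID(z), OP(-), ID(i)


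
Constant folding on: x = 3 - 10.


3 - 10 = -7 at compile time
Optimized: x = -7


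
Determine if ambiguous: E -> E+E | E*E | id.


'id+id*id' has two parse trees (no precedence encoded between + and *)
Ambiguous


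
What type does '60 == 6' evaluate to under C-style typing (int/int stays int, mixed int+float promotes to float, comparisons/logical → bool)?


Operand types: int == int
Rule: comparison yields bool
Result type: bool


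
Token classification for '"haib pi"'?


Pattern: double-quoted sequence
Type: STRING_LITERAL


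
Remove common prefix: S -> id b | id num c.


Common prefix: 'id'
Factored: S -> id S', S' -> b | num c


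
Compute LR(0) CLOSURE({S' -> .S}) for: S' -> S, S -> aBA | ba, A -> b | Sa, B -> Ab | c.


Start: S' -> .S
For each item with dot before a nonterminal B, add B -> .γ for every B-production
Closure: [S' -> .S, S -> .aBA, S -> .ba]


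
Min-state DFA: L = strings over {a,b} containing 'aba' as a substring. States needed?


KMP-style automaton: 3 progress states + 1 absorbing accept = 4
Minimal DFA: 4 states


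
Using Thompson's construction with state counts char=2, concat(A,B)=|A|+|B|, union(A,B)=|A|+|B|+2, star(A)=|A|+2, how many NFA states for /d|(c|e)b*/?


Syntax tree has 4 char leaf(s), 2 union(s), 1 star(s)
chars contribute 4×2 = 8; each union adds +2; each star adds +2
Total: 8 + 4 + 2 = 14 states


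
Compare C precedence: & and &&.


'&' is bitwise AND (level 5); '&&' is logical AND (level 2)
Higher level binds tighter
'&' has higher precedence than '&&'


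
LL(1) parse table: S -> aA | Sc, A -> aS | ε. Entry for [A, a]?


For [A, a]: 'a' ∈ FIRST(aS)
Entry: A -> aS


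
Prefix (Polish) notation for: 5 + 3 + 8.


left-to-right (same/higher precedence on left): tree is (+ (+ 5 3) 8)
Prefix: + + 5 3 8


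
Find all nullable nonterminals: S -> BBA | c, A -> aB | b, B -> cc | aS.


A nonterminal is nullable iff some alternative derives ε (directly, or every symbol in it is nullable)
Nullable: {}


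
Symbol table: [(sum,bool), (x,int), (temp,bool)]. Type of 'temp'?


Lookup 'temp' → type bool


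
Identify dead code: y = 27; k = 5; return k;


y is assigned but never read
Dead: 'y = 27'


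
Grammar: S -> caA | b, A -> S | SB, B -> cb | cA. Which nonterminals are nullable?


A nonterminal is nullable iff some alternative derives ε (directly, or every symbol in it is nullable)
Nullable: {}


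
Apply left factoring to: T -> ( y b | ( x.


Common prefix: '('
Factored: T -> ( T', T' -> y b | x


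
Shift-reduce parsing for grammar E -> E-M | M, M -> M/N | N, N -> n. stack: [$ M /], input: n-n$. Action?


no handle; shift 'n'
Action: shift


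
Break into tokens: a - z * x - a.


Scan left to right, longest-match per lexeme
Tokens: ID(a), OP(-), ID(z), OP(*), ID(x), OP(-), ID(a)


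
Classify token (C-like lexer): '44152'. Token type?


Pattern: digits only
Type: INTEGER_LITERAL


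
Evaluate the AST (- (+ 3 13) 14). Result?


Evaluate inner: (+ 3 13) = 16
Evaluate root: (- 16 14) = 2
Result: 2


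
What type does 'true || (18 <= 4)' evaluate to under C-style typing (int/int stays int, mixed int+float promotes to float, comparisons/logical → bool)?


Operand types: bool || bool
Rule: logical operators take bool operands and yield bool
Result type: bool


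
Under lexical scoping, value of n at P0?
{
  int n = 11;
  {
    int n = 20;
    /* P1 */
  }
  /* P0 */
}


n declared in the same block as P0
n = 11


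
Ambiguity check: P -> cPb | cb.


balanced c^n…b^n: each string has a unique parse
Unambiguous


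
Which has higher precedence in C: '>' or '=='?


'>' is relational (level 7); '==' is equality (level 6)
Higher level binds tighter
'>' has higher precedence than '=='


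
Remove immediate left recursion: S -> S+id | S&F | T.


Left-recursive alternatives: S+id, S&F; non-recursive: T
Introduce S': S -> TS', S' -> +idS' | &FS' | ε


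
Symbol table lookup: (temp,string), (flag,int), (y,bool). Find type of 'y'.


Lookup 'y' → type bool


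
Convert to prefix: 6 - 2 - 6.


left-to-right (same/higher precedence on left): tree is (- (- 6 2) 6)
Prefix: - - 6 2 6


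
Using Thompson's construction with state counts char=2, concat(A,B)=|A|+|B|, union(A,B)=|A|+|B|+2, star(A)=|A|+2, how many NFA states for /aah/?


Syntax tree has 3 char leaf(s), 0 union(s), 0 star(s)
chars contribute 3×2 = 6; each union adds +2; each star adds +2
Total: 6 + 0 + 0 = 6 states


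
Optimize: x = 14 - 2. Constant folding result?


14 - 2 = 12 at compile time
Optimized: x = 12


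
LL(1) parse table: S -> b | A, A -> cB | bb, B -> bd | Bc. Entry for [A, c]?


For [A, c]: 'c' ∈ FIRST(cB)
Entry: A -> cB


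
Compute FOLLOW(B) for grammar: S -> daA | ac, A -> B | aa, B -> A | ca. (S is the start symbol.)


$ ∈ FOLLOW(S). For each A -> αBβ: add FIRST(β)\{ε} to FOLLOW(B); if β nullable, add FOLLOW(A).
FOLLOW(B) = {$}


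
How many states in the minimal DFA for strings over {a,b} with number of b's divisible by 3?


Track (count of b) mod 3: states 0..2, accept at 0
Minimal DFA: 3 states


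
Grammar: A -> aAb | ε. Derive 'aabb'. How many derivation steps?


Derivation: A => aAb => aaAbb => aabb
Steps: 3


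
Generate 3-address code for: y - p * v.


Break into single-operator statements:
t1 = p * v
t2 = y - t1


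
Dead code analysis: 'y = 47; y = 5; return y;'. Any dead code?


first assignment to y is overwritten before any read
Dead: 'y = 47'


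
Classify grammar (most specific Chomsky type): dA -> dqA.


LHS has context (more than one symbol) and |LHS| ≤ |RHS|
Classification: Type 1 (Context-Sensitive)


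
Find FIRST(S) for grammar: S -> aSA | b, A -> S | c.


Per alternative of S: FIRST(aSA) = {a}; FIRST(b) = {b}
FIRST(S) = {a, b}


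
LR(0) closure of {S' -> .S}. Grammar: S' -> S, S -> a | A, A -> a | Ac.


Start: S' -> .S
For each item with dot before a nonterminal B, add B -> .γ for every B-production
Closure: [S' -> .S, S -> .a, S -> .A, A -> .a, A -> .Ac]


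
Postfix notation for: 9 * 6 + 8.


Left to right (same or higher precedence on left)
Postfix: 9 6 * 8 +


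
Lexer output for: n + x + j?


Scan left to right, longest-match per lexeme
Tokens: ID(n), OP(+), ID(x), OP(+), ID(j)


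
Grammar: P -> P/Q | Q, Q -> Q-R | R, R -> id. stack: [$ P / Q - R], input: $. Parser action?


handle 'Q-R' on top
Action: reduce (Q -> Q-R)


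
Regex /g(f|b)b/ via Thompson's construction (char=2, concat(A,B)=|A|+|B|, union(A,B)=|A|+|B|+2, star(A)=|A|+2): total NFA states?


Syntax tree has 4 char leaf(s), 1 union(s), 0 star(s)
chars contribute 4×2 = 8; each union adds +2; each star adds +2
Total: 8 + 2 + 0 = 10 states


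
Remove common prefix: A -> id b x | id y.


Common prefix: 'id'
Factored: A -> id A', A' -> b x | y


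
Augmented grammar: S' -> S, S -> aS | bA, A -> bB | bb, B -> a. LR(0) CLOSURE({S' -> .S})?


Start: S' -> .S
For each item with dot before a nonterminal B, add B -> .γ for every B-production
Closure: [S' -> .S, S -> .aS, S -> .bA]


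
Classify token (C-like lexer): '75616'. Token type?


Pattern: digits only
Type: INTEGER_LITERAL


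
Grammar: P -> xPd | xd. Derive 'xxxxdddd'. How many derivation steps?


Derivation: P => xPd => xxPdd => xxxPddd => xxxxdddd
Steps: 4


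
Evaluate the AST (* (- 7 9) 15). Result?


Evaluate inner: (- 7 9) = -2
Evaluate root: (* -2 15) = -30
Result: -30


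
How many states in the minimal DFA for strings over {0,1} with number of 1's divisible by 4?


Track (count of 1) mod 4: states 0..3, accept at 0
Minimal DFA: 4 states


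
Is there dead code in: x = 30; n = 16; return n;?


x is assigned but never read
Dead: 'x = 30'


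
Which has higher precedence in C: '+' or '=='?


'+' is additive (level 9); '==' is equality (level 6)
Higher level binds tighter
'+' has higher precedence than '=='


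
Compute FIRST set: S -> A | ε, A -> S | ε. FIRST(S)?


Per alternative of S: FIRST(A) = {ε}; FIRST(ε) = {ε}
FIRST(S) = {ε}


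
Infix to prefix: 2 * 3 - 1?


left-to-right (same/higher precedence on left): tree is (- (* 2 3) 1)
Prefix: - * 2 3 1


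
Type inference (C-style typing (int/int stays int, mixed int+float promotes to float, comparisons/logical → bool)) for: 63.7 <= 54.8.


Operand types: float <= float
Rule: comparison yields bool
Result type: bool
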